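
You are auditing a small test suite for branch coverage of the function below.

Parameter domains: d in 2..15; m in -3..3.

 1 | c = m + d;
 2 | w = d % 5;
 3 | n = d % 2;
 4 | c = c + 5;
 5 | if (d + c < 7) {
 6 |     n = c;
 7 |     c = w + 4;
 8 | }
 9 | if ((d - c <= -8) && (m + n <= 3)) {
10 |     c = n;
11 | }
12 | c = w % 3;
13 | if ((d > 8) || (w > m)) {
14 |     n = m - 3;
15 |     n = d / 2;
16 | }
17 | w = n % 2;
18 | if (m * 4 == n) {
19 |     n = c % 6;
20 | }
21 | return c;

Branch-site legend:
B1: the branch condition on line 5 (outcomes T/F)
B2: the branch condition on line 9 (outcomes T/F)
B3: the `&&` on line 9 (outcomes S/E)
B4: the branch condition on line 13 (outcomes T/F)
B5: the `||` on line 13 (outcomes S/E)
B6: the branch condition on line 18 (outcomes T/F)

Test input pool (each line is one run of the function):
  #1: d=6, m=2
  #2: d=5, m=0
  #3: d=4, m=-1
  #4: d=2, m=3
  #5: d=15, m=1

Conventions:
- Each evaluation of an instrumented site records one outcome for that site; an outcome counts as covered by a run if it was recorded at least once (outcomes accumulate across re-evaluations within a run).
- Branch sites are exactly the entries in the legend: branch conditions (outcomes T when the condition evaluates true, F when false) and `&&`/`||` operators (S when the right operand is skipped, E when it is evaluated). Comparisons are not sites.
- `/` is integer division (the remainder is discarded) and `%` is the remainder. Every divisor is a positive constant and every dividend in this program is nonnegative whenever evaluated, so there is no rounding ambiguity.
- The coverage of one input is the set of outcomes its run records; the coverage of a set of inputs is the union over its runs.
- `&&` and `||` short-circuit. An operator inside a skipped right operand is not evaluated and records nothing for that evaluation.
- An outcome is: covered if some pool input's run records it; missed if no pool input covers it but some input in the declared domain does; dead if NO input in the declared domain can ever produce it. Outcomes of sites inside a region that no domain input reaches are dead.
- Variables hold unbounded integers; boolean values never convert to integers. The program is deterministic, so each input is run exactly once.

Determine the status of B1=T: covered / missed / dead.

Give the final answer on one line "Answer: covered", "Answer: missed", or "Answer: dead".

no pool input records B1=T
but domain input (d=2, m=-3) does record it -> reachable, so missed

Answer: missed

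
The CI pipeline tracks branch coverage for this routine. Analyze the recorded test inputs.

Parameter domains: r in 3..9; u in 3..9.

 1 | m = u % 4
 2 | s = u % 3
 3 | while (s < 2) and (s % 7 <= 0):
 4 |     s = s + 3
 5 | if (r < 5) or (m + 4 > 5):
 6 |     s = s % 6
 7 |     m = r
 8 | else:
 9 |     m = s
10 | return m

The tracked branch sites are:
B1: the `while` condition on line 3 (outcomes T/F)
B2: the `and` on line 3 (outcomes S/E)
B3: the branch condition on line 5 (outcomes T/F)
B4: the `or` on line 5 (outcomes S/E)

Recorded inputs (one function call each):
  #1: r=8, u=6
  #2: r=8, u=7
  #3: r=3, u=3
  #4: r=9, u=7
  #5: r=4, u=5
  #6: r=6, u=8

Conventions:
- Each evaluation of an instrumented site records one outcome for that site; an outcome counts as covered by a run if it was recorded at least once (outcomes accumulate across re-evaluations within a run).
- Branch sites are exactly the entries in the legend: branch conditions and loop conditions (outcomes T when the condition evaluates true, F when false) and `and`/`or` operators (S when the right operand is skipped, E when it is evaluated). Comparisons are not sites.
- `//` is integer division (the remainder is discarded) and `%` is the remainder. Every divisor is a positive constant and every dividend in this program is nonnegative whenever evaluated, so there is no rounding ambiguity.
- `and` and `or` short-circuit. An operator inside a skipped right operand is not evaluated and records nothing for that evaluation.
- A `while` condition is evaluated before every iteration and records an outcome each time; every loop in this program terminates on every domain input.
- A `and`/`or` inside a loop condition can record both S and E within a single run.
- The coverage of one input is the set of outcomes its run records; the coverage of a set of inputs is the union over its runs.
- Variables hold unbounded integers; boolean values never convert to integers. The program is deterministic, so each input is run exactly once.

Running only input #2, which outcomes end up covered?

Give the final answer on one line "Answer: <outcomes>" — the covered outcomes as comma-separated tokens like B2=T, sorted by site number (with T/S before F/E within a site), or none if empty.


Running input #2 (r=8, u=7), event by event:
  B2->E, B1->F, B4->E, B3->T
collecting distinct outcomes: B1=F, B2=E, B3=T, B4=E
Answer: B1=F, B2=E, B3=T, B4=E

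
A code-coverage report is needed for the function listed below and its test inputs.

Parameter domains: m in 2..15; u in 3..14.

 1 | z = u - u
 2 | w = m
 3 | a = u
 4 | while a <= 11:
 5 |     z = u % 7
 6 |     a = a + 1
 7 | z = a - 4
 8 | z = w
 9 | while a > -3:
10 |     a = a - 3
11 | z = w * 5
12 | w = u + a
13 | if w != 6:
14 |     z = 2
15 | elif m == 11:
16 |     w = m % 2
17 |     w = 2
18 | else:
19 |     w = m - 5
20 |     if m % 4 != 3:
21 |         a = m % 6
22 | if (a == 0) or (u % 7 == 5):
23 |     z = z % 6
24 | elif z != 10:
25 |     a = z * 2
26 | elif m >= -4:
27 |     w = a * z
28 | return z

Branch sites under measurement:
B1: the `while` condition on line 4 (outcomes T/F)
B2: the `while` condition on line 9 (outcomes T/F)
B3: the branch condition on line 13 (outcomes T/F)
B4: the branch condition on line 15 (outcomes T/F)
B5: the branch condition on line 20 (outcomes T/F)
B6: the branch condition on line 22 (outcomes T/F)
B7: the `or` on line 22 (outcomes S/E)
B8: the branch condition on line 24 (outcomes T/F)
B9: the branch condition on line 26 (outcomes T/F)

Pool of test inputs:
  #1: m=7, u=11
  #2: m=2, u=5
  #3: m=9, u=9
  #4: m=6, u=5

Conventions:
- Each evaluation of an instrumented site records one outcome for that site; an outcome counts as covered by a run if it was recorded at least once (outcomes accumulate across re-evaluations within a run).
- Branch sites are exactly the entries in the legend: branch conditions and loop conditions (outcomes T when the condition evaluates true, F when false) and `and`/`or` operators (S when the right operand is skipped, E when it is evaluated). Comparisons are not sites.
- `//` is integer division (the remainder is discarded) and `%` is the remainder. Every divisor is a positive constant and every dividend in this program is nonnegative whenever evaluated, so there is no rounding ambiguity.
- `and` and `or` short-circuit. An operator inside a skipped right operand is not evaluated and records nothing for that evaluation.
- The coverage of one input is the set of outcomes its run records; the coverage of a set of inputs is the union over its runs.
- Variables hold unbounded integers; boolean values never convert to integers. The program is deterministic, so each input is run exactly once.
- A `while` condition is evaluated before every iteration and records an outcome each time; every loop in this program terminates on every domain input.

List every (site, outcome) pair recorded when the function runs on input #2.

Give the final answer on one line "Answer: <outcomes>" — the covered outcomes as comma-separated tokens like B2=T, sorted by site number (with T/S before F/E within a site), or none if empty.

Running input #2 (m=2, u=5), event by event:
  B1->T, B1->T, B1->T, B1->T, B1->T, B1->T, B1->T, B1->F, B2->T, B2->T
  B2->T, B2->T, B2->T, B2->F, B3->T, B7->E, B6->T
deduplicating events, the covered set is: B1=T, B1=F, B2=T, B2=F, B3=T, B6=T, B7=E

Answer: B1=T, B1=F, B2=T, B2=F, B3=T, B6=T, B7=E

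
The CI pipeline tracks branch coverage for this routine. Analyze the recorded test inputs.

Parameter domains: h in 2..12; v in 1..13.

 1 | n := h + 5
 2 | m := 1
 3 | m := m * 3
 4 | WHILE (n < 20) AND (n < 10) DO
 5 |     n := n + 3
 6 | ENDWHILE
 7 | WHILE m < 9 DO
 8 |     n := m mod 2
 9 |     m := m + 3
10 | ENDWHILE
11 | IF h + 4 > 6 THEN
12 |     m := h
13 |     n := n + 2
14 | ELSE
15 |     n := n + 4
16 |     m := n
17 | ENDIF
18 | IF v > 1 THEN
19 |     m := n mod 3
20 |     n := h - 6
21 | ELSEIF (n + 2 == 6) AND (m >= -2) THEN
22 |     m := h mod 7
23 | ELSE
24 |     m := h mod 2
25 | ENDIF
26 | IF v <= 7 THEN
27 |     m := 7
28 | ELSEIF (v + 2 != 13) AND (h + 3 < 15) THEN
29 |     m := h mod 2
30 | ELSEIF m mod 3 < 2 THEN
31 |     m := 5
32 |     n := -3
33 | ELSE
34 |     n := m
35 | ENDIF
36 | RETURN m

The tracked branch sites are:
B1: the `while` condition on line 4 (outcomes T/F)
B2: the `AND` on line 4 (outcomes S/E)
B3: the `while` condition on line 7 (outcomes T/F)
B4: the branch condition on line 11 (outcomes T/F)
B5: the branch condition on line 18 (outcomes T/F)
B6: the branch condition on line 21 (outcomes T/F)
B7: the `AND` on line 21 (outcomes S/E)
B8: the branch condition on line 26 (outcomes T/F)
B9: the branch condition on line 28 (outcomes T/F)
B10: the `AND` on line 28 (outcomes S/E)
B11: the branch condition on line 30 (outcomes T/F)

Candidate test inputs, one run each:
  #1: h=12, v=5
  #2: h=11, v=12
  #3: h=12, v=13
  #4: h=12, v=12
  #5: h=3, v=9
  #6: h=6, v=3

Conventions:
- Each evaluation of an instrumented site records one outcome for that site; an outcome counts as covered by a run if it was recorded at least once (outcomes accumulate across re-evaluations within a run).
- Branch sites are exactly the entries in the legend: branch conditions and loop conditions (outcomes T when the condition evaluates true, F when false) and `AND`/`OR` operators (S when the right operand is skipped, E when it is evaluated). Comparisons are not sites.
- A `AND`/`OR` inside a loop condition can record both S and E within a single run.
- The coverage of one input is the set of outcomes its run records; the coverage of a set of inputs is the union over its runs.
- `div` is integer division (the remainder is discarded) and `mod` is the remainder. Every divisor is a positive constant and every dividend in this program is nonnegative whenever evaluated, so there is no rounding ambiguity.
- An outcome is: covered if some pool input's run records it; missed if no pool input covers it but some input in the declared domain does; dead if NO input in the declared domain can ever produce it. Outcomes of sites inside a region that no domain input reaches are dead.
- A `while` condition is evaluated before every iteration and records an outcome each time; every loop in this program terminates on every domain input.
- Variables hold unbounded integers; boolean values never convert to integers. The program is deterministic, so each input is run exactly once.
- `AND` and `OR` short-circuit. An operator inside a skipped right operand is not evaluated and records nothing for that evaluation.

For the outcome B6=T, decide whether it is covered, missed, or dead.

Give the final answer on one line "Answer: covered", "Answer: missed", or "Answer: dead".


no pool input records B6=T
but domain input (h=2, v=1) does record it -> reachable, so missed
Answer: missed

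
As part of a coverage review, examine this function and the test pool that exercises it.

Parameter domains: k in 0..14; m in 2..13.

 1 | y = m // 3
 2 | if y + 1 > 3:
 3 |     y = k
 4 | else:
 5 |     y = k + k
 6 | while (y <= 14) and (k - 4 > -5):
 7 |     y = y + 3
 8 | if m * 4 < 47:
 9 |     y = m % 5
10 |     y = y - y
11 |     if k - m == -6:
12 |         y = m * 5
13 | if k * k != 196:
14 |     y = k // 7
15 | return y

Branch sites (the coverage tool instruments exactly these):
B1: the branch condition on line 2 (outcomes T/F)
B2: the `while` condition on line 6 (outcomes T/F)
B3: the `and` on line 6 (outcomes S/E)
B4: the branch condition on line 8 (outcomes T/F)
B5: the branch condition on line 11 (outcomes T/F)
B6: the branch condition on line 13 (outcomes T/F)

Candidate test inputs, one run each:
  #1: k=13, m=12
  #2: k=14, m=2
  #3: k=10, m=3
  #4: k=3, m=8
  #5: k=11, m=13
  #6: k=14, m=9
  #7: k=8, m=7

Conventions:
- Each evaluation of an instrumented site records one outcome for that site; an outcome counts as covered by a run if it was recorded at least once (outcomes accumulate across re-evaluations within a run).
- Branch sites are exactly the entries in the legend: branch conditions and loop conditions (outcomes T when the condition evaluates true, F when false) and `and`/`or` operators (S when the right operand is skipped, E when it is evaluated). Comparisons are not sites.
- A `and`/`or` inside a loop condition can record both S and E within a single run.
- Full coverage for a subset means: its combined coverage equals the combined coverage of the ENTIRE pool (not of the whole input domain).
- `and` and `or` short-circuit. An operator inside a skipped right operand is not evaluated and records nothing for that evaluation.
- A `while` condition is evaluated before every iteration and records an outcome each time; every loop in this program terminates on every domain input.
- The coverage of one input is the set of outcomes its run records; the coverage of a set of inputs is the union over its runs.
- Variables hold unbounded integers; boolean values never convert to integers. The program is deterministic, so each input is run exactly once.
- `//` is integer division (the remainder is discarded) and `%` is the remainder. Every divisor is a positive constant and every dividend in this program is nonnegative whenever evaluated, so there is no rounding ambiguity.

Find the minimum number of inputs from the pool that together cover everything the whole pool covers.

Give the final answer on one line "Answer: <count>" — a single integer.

input #1, k=13, m=12: events B1->T, B3->E, B2->T, B3->S, B2->F, B4->F, B6->T; outcomes B1=T, B2=T, B2=F, B3=S, B3=E, B4=F, B6=T
input #2, k=14, m=2: events B1->F, B3->S, B2->F, B4->T, B5->F, B6->F; outcomes B1=F, B2=F, B3=S, B4=T, B5=F, B6=F
input #3, k=10, m=3: events B1->F, B3->S, B2->F, B4->T, B5->F, B6->T; outcomes B1=F, B2=F, B3=S, B4=T, B5=F, B6=T
input #4, k=3, m=8: events B1->F, B3->E, B2->T, B3->E, B2->T, B3->E, B2->T, B3->S, B2->F, B4->T, B5->F, B6->T; outcomes B1=F, B2=T, B2=F, B3=S, B3=E, B4=T, B5=F, B6=T
input #5, k=11, m=13: events B1->T, B3->E, B2->T, B3->E, B2->T, B3->S, B2->F, B4->F, B6->T; outcomes B1=T, B2=T, B2=F, B3=S, B3=E, B4=F, B6=T
input #6, k=14, m=9: events B1->T, B3->E, B2->T, B3->S, B2->F, B4->T, B5->F, B6->F; outcomes B1=T, B2=T, B2=F, B3=S, B3=E, B4=T, B5=F, B6=F
input #7, k=8, m=7: events B1->F, B3->S, B2->F, B4->T, B5->F, B6->T; outcomes B1=F, B2=F, B3=S, B4=T, B5=F, B6=T
together the pool reaches 11 outcomes: B1=T, B1=F, B2=T, B2=F, B3=S, B3=E, B4=T, B4=F, B5=F, B6=T, B6=F
size 1 is not enough: best union over all size-1 subsets is 8/11
size 2: inputs {1, 2} cover all 11 outcomes, and no lexicographically smaller subset of this size does

Answer: 2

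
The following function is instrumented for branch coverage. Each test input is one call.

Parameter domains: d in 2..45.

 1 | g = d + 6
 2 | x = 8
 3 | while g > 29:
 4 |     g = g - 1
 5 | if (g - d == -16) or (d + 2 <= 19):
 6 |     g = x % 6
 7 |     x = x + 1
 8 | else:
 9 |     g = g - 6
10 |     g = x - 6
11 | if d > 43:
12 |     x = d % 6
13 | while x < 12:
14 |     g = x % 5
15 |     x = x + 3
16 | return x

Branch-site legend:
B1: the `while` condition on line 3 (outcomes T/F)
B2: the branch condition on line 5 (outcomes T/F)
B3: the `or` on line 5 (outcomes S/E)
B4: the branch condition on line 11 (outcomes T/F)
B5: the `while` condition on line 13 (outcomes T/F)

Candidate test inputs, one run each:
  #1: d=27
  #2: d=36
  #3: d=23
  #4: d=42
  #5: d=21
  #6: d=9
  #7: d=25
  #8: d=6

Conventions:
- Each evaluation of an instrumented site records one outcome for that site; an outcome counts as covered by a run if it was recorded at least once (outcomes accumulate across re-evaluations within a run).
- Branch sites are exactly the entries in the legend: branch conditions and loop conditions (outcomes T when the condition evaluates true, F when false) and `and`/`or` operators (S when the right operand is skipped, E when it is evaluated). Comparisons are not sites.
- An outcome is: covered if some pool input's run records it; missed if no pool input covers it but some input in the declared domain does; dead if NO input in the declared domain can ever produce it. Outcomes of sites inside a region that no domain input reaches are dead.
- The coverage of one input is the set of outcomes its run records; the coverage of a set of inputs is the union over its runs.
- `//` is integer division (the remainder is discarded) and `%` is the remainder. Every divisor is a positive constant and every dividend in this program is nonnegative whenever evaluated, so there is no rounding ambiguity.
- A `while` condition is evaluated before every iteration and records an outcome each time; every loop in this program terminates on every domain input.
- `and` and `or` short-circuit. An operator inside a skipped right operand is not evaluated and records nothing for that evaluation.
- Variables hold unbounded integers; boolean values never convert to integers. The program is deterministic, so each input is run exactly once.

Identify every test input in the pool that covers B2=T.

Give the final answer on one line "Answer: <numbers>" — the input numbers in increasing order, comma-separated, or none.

input #1 (d=27): does not produce B2=T
input #2 (d=36): does not produce B2=T
input #3 (d=23): does not produce B2=T
input #4 (d=42): does not produce B2=T
input #5 (d=21): does not produce B2=T
input #6 (d=9): produces B2=T
input #7 (d=25): does not produce B2=T
input #8 (d=6): produces B2=T

Answer: 6, 8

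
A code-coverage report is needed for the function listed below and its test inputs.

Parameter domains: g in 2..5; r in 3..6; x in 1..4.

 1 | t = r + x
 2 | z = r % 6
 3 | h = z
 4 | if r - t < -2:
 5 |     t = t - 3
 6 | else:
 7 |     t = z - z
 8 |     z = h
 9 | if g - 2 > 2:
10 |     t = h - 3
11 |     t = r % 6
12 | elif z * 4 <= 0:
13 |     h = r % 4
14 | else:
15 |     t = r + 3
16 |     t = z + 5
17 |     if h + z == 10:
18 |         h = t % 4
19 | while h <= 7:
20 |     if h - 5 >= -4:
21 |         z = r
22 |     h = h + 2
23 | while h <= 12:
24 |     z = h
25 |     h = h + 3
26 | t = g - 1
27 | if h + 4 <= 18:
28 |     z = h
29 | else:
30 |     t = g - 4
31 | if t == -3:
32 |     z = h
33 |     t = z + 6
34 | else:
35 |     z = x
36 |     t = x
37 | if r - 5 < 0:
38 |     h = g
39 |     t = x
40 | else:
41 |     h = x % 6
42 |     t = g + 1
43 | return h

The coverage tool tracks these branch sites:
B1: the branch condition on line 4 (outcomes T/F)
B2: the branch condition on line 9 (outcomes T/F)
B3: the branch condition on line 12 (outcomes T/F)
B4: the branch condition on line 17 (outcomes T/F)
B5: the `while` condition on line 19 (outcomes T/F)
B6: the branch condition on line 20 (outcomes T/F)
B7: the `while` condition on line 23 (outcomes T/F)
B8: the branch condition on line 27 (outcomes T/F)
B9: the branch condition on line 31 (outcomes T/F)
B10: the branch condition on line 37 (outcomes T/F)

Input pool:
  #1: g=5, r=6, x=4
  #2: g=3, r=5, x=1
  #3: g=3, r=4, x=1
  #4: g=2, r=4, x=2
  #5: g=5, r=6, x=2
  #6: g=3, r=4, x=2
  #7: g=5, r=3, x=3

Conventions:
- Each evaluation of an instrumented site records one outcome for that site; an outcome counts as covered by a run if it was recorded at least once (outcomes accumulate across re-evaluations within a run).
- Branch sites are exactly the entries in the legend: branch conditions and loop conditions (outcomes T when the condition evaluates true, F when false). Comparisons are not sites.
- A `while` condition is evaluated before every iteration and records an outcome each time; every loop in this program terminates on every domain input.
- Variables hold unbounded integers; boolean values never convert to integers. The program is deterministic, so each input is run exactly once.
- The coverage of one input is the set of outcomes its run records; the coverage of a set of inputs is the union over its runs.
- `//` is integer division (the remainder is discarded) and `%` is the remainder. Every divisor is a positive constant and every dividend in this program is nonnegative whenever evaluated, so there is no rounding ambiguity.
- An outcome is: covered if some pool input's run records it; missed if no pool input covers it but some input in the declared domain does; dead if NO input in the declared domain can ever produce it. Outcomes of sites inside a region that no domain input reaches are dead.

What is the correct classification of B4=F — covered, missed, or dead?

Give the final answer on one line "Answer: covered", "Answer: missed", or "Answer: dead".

B4=F is recorded by pool input(s) 3, 4, 6 -> covered

Answer: covered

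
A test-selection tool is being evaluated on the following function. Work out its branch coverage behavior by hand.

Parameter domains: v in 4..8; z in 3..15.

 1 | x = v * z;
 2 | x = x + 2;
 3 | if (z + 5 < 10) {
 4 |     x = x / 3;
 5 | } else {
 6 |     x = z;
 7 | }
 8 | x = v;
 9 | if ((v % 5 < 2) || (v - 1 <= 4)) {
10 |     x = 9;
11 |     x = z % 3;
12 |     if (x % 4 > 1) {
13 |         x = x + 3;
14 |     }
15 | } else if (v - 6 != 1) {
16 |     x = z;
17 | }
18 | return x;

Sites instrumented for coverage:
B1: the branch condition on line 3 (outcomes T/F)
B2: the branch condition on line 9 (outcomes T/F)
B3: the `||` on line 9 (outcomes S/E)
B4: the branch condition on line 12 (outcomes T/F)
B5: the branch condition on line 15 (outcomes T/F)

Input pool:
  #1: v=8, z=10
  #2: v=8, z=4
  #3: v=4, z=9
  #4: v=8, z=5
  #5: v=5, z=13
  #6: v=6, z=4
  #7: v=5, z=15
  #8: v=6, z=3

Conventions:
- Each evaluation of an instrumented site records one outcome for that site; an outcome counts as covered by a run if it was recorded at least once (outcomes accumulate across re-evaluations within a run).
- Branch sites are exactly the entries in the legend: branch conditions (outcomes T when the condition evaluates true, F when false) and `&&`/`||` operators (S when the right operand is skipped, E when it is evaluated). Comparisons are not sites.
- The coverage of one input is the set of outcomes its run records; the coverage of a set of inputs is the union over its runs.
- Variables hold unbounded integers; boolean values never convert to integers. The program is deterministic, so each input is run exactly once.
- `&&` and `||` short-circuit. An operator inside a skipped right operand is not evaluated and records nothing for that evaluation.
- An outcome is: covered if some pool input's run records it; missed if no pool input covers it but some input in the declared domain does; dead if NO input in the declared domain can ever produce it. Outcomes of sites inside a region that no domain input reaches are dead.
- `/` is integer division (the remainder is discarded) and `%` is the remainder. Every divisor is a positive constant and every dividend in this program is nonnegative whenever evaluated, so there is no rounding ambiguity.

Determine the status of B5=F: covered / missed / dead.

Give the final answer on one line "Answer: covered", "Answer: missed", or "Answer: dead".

no pool input records B5=F
but domain input (v=7, z=3) does record it -> reachable, so missed

Answer: missed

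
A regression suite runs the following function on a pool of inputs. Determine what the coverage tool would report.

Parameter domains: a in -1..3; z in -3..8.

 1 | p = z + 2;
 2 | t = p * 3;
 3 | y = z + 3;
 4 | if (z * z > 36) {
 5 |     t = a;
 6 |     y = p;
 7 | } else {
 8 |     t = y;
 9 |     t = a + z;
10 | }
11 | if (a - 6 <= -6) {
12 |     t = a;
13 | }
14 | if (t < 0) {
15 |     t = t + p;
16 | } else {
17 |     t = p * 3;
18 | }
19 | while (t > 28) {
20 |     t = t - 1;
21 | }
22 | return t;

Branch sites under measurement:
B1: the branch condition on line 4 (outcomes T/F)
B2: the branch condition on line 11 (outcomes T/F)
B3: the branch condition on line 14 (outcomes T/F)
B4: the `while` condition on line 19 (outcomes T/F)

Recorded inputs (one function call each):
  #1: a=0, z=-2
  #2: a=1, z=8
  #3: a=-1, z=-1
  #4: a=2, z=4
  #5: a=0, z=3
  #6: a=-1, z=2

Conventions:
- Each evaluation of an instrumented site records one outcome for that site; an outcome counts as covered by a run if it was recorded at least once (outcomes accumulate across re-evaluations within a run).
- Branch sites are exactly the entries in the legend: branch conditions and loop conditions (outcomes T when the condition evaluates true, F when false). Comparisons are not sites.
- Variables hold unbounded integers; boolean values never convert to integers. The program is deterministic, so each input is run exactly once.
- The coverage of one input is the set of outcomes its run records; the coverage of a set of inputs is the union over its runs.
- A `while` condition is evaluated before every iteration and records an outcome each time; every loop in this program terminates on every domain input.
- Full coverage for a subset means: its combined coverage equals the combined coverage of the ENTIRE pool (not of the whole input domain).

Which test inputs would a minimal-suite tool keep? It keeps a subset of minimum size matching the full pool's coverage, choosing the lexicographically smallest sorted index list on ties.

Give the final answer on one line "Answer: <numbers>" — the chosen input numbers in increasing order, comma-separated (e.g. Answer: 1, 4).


run #1 (a=0, z=-2) runs B1->F, B2->T, B3->F, B4->F; records B1=F, B2=T, B3=F, B4=F
run #2 (a=1, z=8) runs B1->T, B2->F, B3->F, B4->T, B4->T, B4->F; records B1=T, B2=F, B3=F, B4=T, B4=F
run #3 (a=-1, z=-1) runs B1->F, B2->T, B3->T, B4->F; records B1=F, B2=T, B3=T, B4=F
run #4 (a=2, z=4) runs B1->F, B2->F, B3->F, B4->F; records B1=F, B2=F, B3=F, B4=F
run #5 (a=0, z=3) runs B1->F, B2->T, B3->F, B4->F; records B1=F, B2=T, B3=F, B4=F
run #6 (a=-1, z=2) runs B1->F, B2->T, B3->T, B4->F; records B1=F, B2=T, B3=T, B4=F
the full pool covers 8 outcomes: B1=T, B1=F, B2=T, B2=F, B3=T, B3=F, B4=T, B4=F
every size-1 subset falls short of the 8 outcomes (best: 5/8)
inputs {2, 3} (size 2) cover everything; no size-2 subset with a lexicographically smaller index list covers all 8
Answer: 2, 3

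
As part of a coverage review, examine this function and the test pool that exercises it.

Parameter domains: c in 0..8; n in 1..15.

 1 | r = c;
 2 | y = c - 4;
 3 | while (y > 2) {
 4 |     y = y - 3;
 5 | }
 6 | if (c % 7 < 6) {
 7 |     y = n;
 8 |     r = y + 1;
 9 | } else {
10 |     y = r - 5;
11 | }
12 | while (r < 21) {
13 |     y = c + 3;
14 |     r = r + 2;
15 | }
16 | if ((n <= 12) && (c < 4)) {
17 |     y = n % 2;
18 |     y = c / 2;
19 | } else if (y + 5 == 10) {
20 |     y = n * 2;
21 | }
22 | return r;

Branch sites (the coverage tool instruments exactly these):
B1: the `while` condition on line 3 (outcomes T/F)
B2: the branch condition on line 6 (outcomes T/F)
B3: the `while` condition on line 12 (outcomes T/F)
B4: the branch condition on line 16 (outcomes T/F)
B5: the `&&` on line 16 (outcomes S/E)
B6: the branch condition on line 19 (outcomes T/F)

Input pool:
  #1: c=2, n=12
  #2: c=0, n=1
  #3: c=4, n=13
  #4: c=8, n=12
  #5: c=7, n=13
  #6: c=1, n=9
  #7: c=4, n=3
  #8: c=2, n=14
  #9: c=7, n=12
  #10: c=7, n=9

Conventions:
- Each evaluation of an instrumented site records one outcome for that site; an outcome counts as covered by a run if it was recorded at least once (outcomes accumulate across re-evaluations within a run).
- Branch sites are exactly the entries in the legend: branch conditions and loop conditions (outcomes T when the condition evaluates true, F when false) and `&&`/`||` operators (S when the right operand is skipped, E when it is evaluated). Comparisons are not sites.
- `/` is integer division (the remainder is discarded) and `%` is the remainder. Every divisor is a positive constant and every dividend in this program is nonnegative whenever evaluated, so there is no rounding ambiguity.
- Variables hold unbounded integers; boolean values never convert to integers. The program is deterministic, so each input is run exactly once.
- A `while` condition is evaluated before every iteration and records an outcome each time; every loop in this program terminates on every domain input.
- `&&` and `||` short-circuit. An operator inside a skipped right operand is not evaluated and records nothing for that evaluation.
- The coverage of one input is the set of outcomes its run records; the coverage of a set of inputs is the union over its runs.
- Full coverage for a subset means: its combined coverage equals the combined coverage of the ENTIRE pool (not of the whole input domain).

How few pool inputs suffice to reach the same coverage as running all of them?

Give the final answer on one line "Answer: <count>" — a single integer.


input #1, c=2, n=12: events B1->F, B2->T, B3->T, B3->T, B3->T, B3->T, B3->F, B5->E, B4->T; outcomes B1=F, B2=T, B3=T, B3=F, B4=T, B5=E
input #2, c=0, n=1: events B1->F, B2->T, B3->T, B3->T, B3->T, B3->T, B3->T, B3->T, B3->T, B3->T, B3->T, B3->T, B3->F, B5->E, ...; outcomes B1=F, B2=T, B3=T, B3=F, B4=T, B5=E
input #3, c=4, n=13: events B1->F, B2->T, B3->T, B3->T, B3->T, B3->T, B3->F, B5->S, B4->F, B6->F; outcomes B1=F, B2=T, B3=T, B3=F, B4=F, B5=S, B6=F
input #4, c=8, n=12: events B1->T, B1->F, B2->T, B3->T, B3->T, B3->T, B3->T, B3->F, B5->E, B4->F, B6->F; outcomes B1=T, B1=F, B2=T, B3=T, B3=F, B4=F, B5=E, B6=F
input #5, c=7, n=13: events B1->T, B1->F, B2->T, B3->T, B3->T, B3->T, B3->T, B3->F, B5->S, B4->F, B6->F; outcomes B1=T, B1=F, B2=T, B3=T, B3=F, B4=F, B5=S, B6=F
input #6, c=1, n=9: events B1->F, B2->T, B3->T, B3->T, B3->T, B3->T, B3->T, B3->T, B3->F, B5->E, B4->T; outcomes B1=F, B2=T, B3=T, B3=F, B4=T, B5=E
input #7, c=4, n=3: events B1->F, B2->T, B3->T, B3->T, B3->T, B3->T, B3->T, B3->T, B3->T, B3->T, B3->T, B3->F, B5->E, B4->F, ...; outcomes B1=F, B2=T, B3=T, B3=F, B4=F, B5=E, B6=F
input #8, c=2, n=14: events B1->F, B2->T, B3->T, B3->T, B3->T, B3->F, B5->S, B4->F, B6->T; outcomes B1=F, B2=T, B3=T, B3=F, B4=F, B5=S, B6=T
input #9, c=7, n=12: events B1->T, B1->F, B2->T, B3->T, B3->T, B3->T, B3->T, B3->F, B5->E, B4->F, B6->F; outcomes B1=T, B1=F, B2=T, B3=T, B3=F, B4=F, B5=E, B6=F
input #10, c=7, n=9: events B1->T, B1->F, B2->T, B3->T, B3->T, B3->T, B3->T, B3->T, B3->T, B3->F, B5->E, B4->F, B6->F; outcomes B1=T, B1=F, B2=T, B3=T, B3=F, B4=F, B5=E, B6=F
pool-wide coverage (11 outcomes): B1=T, B1=F, B2=T, B3=T, B3=F, B4=T, B4=F, B5=S, B5=E, B6=T, B6=F
checked all size-1 subsets: none covers 11 outcomes (max 8/11)
checked all size-2 subsets: none covers 11 outcomes (max 10/11)
size 3: inputs {1, 4, 8} cover all 11 outcomes, and no lexicographically smaller subset of this size does
Answer: 3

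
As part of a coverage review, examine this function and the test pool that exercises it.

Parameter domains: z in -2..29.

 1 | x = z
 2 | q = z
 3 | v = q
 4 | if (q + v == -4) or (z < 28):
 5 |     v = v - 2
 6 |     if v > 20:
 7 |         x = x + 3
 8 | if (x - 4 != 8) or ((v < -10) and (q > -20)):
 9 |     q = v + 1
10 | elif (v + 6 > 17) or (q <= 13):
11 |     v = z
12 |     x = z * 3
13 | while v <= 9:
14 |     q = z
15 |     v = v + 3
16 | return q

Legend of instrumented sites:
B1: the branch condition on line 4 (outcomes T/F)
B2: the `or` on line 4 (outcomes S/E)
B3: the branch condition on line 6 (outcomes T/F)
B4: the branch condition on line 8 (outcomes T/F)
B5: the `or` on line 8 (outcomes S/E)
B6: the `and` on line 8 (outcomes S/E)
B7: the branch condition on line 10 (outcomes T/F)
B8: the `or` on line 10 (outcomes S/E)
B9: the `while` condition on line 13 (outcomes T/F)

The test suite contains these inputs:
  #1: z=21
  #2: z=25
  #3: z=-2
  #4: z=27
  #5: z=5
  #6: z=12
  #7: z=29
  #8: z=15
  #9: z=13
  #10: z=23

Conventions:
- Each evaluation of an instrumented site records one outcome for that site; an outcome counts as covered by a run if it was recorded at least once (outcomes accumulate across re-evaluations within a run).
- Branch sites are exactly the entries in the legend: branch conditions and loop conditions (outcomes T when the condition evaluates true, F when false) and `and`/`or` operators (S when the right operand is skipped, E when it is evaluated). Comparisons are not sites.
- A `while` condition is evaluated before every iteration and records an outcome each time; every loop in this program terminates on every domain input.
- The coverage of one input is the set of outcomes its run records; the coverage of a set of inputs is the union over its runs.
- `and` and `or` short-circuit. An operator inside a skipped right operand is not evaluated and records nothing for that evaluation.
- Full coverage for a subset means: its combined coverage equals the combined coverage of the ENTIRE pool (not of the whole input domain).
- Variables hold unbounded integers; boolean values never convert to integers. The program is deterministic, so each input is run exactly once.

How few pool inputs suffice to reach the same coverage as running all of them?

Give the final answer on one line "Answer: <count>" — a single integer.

#1 (z=21) -> B2->E, B1->T, B3->F, B5->S, B4->T, B9->F; covered: B1=T, B2=E, B3=F, B4=T, B5=S, B9=F
#2 (z=25) -> B2->E, B1->T, B3->T, B5->S, B4->T, B9->F; covered: B1=T, B2=E, B3=T, B4=T, B5=S, B9=F
#3 (z=-2) -> B2->S, B1->T, B3->F, B5->S, B4->T, B9->T, B9->T, B9->T, B9->T, B9->T, B9->F; covered: B1=T, B2=S, B3=F, B4=T, B5=S, B9=T, B9=F
#4 (z=27) -> B2->E, B1->T, B3->T, B5->S, B4->T, B9->F; covered: B1=T, B2=E, B3=T, B4=T, B5=S, B9=F
#5 (z=5) -> B2->E, B1->T, B3->F, B5->S, B4->T, B9->T, B9->T, B9->T, B9->F; covered: B1=T, B2=E, B3=F, B4=T, B5=S, B9=T, B9=F
#6 (z=12) -> B2->E, B1->T, B3->F, B5->E, B6->S, B4->F, B8->E, B7->T, B9->F; covered: B1=T, B2=E, B3=F, B4=F, B5=E, B6=S, B7=T, B8=E, B9=F
#7 (z=29) -> B2->E, B1->F, B5->S, B4->T, B9->F; covered: B1=F, B2=E, B4=T, B5=S, B9=F
#8 (z=15) -> B2->E, B1->T, B3->F, B5->S, B4->T, B9->F; covered: B1=T, B2=E, B3=F, B4=T, B5=S, B9=F
#9 (z=13) -> B2->E, B1->T, B3->F, B5->S, B4->T, B9->F; covered: B1=T, B2=E, B3=F, B4=T, B5=S, B9=F
#10 (z=23) -> B2->E, B1->T, B3->T, B5->S, B4->T, B9->F; covered: B1=T, B2=E, B3=T, B4=T, B5=S, B9=F
union over all inputs: B1=T, B1=F, B2=S, B2=E, B3=T, B3=F, B4=T, B4=F, B5=S, B5=E, B6=S, B7=T, B8=E, B9=T, B9=F (15 outcomes)
checked all size-1 subsets: none covers 15 outcomes (max 9/15)
checked all size-2 subsets: none covers 15 outcomes (max 13/15)
checked all size-3 subsets: none covers 15 outcomes (max 14/15)
size 4: inputs {2, 3, 6, 7} cover all 15 outcomes, and no lexicographically smaller subset of this size does

Answer: 4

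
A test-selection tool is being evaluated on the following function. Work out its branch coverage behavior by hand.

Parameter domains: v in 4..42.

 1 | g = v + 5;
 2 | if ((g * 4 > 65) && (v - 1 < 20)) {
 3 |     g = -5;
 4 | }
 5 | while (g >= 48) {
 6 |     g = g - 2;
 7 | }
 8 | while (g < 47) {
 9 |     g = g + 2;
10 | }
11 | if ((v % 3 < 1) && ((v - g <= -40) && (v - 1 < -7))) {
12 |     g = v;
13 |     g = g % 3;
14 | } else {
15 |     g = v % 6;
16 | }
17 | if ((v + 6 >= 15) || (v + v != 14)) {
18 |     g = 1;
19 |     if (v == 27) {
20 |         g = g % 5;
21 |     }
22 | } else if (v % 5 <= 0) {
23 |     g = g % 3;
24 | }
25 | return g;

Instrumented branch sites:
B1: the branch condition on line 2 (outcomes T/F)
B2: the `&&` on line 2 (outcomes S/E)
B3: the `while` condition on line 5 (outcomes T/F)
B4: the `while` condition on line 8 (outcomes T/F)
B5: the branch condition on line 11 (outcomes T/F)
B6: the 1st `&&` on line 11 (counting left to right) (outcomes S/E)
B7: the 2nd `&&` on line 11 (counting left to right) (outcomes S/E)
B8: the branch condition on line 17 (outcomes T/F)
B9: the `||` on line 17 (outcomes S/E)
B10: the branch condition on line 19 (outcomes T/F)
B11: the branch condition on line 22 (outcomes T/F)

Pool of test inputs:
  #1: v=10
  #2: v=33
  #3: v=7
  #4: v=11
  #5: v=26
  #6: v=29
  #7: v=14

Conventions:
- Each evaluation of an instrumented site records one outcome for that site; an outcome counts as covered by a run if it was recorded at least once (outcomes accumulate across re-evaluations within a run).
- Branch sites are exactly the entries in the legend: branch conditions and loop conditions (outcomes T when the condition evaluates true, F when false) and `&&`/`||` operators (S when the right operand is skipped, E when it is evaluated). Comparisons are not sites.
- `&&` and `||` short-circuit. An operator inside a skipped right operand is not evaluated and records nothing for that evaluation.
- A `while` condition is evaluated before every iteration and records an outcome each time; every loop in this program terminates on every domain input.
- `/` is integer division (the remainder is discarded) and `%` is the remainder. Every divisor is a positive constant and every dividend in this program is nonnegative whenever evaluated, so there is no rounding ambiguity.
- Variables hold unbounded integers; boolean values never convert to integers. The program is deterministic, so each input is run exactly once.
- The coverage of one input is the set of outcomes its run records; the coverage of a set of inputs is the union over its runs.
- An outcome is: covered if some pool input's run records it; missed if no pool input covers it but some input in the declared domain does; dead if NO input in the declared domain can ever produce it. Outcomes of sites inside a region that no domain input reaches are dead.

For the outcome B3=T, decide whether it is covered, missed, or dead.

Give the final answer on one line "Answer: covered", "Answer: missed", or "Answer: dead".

no pool input records B3=T
checking all 39 inputs in the declared domain: B3=T is never recorded -> dead

Answer: dead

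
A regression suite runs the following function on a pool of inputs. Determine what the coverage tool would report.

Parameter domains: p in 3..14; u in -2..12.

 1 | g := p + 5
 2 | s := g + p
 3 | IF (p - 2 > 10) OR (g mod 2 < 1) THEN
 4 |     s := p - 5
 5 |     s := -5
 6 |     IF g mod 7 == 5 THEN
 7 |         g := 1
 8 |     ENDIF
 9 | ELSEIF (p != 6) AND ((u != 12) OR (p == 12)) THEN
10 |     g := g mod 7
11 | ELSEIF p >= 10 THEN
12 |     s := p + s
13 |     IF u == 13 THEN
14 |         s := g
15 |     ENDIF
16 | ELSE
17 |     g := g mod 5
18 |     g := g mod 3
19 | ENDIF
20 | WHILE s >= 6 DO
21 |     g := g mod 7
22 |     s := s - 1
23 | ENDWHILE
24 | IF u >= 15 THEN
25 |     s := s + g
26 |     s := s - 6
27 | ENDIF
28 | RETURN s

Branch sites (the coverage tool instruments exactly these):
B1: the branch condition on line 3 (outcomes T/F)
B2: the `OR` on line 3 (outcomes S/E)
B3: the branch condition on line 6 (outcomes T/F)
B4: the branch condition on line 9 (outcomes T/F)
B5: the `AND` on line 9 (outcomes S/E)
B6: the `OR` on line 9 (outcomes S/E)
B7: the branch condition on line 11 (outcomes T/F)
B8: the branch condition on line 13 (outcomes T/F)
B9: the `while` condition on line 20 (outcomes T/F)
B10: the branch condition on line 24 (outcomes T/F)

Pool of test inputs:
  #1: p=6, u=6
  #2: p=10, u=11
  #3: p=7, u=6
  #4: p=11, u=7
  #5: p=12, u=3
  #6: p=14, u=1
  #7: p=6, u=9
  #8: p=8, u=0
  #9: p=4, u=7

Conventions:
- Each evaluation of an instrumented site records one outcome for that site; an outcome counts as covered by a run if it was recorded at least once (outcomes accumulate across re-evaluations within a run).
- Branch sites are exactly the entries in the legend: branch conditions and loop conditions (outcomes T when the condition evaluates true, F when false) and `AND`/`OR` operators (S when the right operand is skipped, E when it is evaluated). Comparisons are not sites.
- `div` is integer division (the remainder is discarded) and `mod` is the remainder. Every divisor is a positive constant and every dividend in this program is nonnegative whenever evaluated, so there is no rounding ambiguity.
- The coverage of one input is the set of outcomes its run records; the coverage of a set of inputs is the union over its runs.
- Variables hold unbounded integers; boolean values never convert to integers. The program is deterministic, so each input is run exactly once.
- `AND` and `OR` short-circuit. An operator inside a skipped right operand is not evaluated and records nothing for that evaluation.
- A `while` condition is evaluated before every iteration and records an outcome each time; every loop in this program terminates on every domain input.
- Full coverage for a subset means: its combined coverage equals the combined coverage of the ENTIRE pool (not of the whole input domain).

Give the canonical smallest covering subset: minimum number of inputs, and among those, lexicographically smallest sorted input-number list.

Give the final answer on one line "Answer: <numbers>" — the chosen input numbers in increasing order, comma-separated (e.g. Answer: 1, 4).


test 1 (p=6, u=6) fires B2->E, B1->F, B5->S, B4->F, B7->F, B9->T, B9->T, B9->T, B9->T, B9->T, B9->T, B9->T, B9->T, B9->T, ...; hits B1=F, B2=E, B4=F, B5=S, B7=F, B9=T, B9=F, B10=F
test 2 (p=10, u=11) fires B2->E, B1->F, B5->E, B6->S, B4->T, B9->T, B9->T, B9->T, B9->T, B9->T, B9->T, B9->T, B9->T, B9->T, ...; hits B1=F, B2=E, B4=T, B5=E, B6=S, B9=T, B9=F, B10=F
test 3 (p=7, u=6) fires B2->E, B1->T, B3->T, B9->F, B10->F; hits B1=T, B2=E, B3=T, B9=F, B10=F
test 4 (p=11, u=7) fires B2->E, B1->T, B3->F, B9->F, B10->F; hits B1=T, B2=E, B3=F, B9=F, B10=F
test 5 (p=12, u=3) fires B2->E, B1->F, B5->E, B6->S, B4->T, B9->T, B9->T, B9->T, B9->T, B9->T, B9->T, B9->T, B9->T, B9->T, ...; hits B1=F, B2=E, B4=T, B5=E, B6=S, B9=T, B9=F, B10=F
test 6 (p=14, u=1) fires B2->S, B1->T, B3->T, B9->F, B10->F; hits B1=T, B2=S, B3=T, B9=F, B10=F
test 7 (p=6, u=9) fires B2->E, B1->F, B5->S, B4->F, B7->F, B9->T, B9->T, B9->T, B9->T, B9->T, B9->T, B9->T, B9->T, B9->T, ...; hits B1=F, B2=E, B4=F, B5=S, B7=F, B9=T, B9=F, B10=F
test 8 (p=8, u=0) fires B2->E, B1->F, B5->E, B6->S, B4->T, B9->T, B9->T, B9->T, B9->T, B9->T, B9->T, B9->T, B9->T, B9->T, ...; hits B1=F, B2=E, B4=T, B5=E, B6=S, B9=T, B9=F, B10=F
test 9 (p=4, u=7) fires B2->E, B1->F, B5->E, B6->S, B4->T, B9->T, B9->T, B9->T, B9->T, B9->T, B9->T, B9->T, B9->T, B9->F, ...; hits B1=F, B2=E, B4=T, B5=E, B6=S, B9=T, B9=F, B10=F
together the pool reaches 15 outcomes: B1=T, B1=F, B2=S, B2=E, B3=T, B3=F, B4=T, B4=F, B5=S, B5=E, B6=S, B7=F, B9=T, B9=F, B10=F
every size-1 subset falls short of the 15 outcomes (best: 8/15)
every size-2 subset falls short of the 15 outcomes (best: 11/15)
every size-3 subset falls short of the 15 outcomes (best: 14/15)
at size 4, {1, 2, 4, 6} reaches all 15 outcomes; every lexicographically earlier size-4 subset fails
Answer: 1, 2, 4, 6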